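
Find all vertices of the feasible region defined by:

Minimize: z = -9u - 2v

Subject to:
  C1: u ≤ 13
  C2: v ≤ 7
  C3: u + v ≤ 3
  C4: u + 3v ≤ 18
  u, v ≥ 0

(0, 0), (3, 0), (0, 3)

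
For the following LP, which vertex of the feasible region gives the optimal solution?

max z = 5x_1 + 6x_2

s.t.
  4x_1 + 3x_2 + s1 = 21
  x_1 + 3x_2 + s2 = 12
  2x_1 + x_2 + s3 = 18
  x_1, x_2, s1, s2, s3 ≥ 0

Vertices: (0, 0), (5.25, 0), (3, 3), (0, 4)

Evaluate the objective at each vertex of the feasible region:
  z(0, 0) = 0
  z(5.25, 0) = 26.25
  z(3, 3) = 33  ←
  z(0, 4) = 24
The maximum is at x_1 = 3, x_2 = 3.

(3, 3)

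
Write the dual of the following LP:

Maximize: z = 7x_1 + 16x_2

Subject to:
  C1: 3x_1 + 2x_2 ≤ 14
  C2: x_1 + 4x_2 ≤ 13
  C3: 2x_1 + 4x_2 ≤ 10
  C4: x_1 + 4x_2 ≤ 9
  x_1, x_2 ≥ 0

Primal max cᵀx s.t. Ax ≤ b, x ≥ 0  →  Dual min bᵀy s.t. Aᵀy ≥ c, y ≥ 0.

Minimize: z = 14y1 + 13y2 + 10y3 + 9y4

Subject to:
  3y1 + y2 + 2y3 + y4 ≥ 7
  2y1 + 4y2 + 4y3 + 4y4 ≥ 16
  y1, y2, y3, y4 ≥ 0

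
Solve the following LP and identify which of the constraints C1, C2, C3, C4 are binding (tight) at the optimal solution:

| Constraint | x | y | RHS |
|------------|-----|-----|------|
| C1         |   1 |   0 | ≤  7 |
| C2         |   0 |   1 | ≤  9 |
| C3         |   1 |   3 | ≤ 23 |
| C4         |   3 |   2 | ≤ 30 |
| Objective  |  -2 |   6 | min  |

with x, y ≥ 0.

At x = 7, y = 0, compute slack b - a·x for each constraint:
  C1: 7 − 7 = 0  (binding)
  C2: 9 − 0 = 9  (slack)
  C3: 23 − 7 = 16  (slack)
  C4: 30 − 21 = 9  (slack)

Optimal: x = 7, y = 0
Binding: C1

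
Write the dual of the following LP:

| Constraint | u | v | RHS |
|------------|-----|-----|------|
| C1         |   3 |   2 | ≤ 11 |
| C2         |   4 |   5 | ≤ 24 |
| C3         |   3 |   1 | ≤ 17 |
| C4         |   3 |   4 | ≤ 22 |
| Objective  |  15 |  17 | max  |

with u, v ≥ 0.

Primal max cᵀx s.t. Ax ≤ b, x ≥ 0  →  Dual min bᵀy s.t. Aᵀy ≥ c, y ≥ 0.

Minimize: z = 11y1 + 24y2 + 17y3 + 22y4

Subject to:
  3y1 + 4y2 + 3y3 + 3y4 ≥ 15
  2y1 + 5y2 + y3 + 4y4 ≥ 17
  y1, y2, y3, y4 ≥ 0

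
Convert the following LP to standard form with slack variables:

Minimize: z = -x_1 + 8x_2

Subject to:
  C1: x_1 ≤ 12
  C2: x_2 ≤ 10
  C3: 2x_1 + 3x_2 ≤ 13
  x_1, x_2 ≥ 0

min z = -x_1 + 8x_2

s.t.
  x_1 + s1 = 12
  x_2 + s2 = 10
  2x_1 + 3x_2 + s3 = 13
  x_1, x_2, s1, s2, s3 ≥ 0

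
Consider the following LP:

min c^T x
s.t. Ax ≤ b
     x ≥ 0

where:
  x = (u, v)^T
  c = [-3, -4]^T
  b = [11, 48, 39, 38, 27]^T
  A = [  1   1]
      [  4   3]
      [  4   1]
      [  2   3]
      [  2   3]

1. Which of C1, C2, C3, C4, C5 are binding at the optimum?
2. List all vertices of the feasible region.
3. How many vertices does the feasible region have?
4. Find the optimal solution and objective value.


1. C1, C5
2. (0, 0), (9.75, 0), (9.333, 1.667), (6, 5), (0, 9)
3. 5
4. u = 6, v = 5, z = -38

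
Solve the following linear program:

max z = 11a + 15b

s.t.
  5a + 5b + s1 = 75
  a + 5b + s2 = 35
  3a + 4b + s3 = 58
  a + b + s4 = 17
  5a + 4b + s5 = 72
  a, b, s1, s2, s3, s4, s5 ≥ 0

Evaluate the objective at each vertex of the feasible region:
  z(0, 0) = 0
  z(14.4, 0) = 158.4
  z(12, 3) = 177
  z(10, 5) = 185  ←
  z(0, 7) = 105
The maximum is at a = 10, b = 5.

a = 10, b = 5, z = 185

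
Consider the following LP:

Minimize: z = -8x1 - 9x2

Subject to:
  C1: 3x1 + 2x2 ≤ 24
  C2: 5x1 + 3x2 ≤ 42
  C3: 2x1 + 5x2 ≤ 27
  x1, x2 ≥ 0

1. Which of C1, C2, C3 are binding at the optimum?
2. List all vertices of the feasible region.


1. C1, C3
2. (0, 0), (8, 0), (6, 3), (0, 5.4)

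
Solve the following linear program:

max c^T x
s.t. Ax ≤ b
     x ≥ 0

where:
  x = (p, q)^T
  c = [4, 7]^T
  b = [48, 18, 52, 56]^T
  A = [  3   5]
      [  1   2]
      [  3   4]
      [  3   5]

Evaluate the objective at each vertex of the feasible region:
  z(0, 0) = 0
  z(16, 0) = 64
  z(6, 6) = 66  ←
  z(0, 9) = 63
The maximum is at p = 6, q = 6.

p = 6, q = 6, z = 66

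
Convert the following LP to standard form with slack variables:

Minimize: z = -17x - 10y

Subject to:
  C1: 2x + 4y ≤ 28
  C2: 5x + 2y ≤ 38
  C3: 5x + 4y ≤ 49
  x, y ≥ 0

min z = -17x - 10y

s.t.
  2x + 4y + s1 = 28
  5x + 2y + s2 = 38
  5x + 4y + s3 = 49
  x, y, s1, s2, s3 ≥ 0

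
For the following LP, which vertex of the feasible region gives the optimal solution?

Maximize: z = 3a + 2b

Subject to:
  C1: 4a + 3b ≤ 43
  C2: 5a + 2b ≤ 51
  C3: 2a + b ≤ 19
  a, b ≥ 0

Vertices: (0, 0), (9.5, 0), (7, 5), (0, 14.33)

Evaluate the objective at each vertex of the feasible region:
  z(0, 0) = 0
  z(9.5, 0) = 28.5
  z(7, 5) = 31  ←
  z(0, 14.33) = 28.67
The maximum is at a = 7, b = 5.

(7, 5)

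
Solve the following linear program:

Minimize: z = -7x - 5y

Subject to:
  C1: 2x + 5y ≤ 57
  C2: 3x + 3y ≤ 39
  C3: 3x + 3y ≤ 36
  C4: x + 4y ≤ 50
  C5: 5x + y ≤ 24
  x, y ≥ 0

Evaluate the objective at each vertex of the feasible region:
  z(0, 0) = 0
  z(4.8, 0) = -33.6
  z(3, 9) = -66  ←
  z(1, 11) = -62
  z(0, 11.4) = -57
The minimum is at x = 3, y = 9.

x = 3, y = 9, z = -66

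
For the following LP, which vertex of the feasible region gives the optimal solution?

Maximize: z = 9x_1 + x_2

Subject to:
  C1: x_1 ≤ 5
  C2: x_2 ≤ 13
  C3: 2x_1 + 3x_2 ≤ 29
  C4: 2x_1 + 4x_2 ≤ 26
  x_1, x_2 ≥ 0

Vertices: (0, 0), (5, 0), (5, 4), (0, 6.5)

Evaluate the objective at each vertex of the feasible region:
  z(0, 0) = 0
  z(5, 0) = 45
  z(5, 4) = 49  ←
  z(0, 6.5) = 6.5
The maximum is at x_1 = 5, x_2 = 4.

(5, 4)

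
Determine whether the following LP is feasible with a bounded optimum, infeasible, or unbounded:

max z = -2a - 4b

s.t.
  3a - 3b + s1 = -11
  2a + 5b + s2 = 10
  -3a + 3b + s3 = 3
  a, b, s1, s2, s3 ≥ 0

Infeasible (no feasible solution exists)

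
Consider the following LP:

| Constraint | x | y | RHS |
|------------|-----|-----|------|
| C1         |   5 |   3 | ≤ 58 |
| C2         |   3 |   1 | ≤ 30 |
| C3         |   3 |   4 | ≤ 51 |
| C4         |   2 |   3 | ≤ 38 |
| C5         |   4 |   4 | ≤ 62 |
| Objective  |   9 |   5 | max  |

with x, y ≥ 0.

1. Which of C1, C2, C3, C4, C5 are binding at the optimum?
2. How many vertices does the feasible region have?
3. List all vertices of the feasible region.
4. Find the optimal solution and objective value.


1. C1, C2
2. 6
3. (0, 0), (10, 0), (8, 6), (7.182, 7.364), (1, 12), (0, 12.67)
4. x = 8, y = 6, z = 102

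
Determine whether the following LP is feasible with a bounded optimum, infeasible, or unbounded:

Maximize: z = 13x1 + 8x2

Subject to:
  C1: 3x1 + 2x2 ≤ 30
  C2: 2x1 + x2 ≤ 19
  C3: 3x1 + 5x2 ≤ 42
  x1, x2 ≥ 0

Feasible with a bounded optimal solution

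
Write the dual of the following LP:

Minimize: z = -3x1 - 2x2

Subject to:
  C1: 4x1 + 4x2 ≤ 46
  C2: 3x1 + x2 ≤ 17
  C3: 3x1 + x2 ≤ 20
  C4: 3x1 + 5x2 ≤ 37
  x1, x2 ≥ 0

Primal min cᵀx s.t. Ax ≤ b, x ≥ 0  →  Dual max −bᵀy s.t. Aᵀy ≥ −c, y ≥ 0.

Maximize: z = -46y1 - 17y2 - 20y3 - 37y4

Subject to:
  4y1 + 3y2 + 3y3 + 3y4 ≥ 3
  4y1 + y2 + y3 + 5y4 ≥ 2
  y1, y2, y3, y4 ≥ 0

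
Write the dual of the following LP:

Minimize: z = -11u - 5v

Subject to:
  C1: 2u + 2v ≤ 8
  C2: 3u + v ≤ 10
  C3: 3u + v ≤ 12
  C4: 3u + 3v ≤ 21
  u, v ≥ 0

Primal min cᵀx s.t. Ax ≤ b, x ≥ 0  →  Dual max −bᵀy s.t. Aᵀy ≥ −c, y ≥ 0.

Maximize: z = -8y1 - 10y2 - 12y3 - 21y4

Subject to:
  2y1 + 3y2 + 3y3 + 3y4 ≥ 11
  2y1 + y2 + y3 + 3y4 ≥ 5
  y1, y2, y3, y4 ≥ 0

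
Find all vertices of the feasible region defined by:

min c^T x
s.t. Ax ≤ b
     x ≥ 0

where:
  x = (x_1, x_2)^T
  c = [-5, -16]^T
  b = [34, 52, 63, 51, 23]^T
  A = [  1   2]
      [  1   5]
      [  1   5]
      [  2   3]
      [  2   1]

(0, 0), (11.5, 0), (7, 9), (0, 10.4)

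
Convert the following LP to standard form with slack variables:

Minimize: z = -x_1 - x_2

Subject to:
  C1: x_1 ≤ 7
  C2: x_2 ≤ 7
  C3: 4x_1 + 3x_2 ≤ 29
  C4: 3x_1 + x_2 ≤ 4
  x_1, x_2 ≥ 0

min z = -x_1 - x_2

s.t.
  x_1 + s1 = 7
  x_2 + s2 = 7
  4x_1 + 3x_2 + s3 = 29
  3x_1 + x_2 + s4 = 4
  x_1, x_2, s1, s2, s3, s4 ≥ 0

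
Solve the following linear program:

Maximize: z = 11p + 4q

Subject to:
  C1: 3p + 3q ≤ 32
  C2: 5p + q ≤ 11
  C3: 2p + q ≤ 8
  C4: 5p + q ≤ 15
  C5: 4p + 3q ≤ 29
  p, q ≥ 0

Evaluate the objective at each vertex of the feasible region:
  z(0, 0) = 0
  z(2.2, 0) = 24.2
  z(1, 6) = 35  ←
  z(0, 8) = 32
The maximum is at p = 1, q = 6.

p = 1, q = 6, z = 35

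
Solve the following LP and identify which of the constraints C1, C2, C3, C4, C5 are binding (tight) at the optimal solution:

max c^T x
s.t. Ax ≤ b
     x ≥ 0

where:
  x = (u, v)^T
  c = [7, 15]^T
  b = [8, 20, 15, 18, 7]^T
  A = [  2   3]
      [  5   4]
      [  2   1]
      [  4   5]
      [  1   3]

At u = 1, v = 2, compute slack b - a·x for each constraint:
  C1: 8 − 8 = 0  (binding)
  C2: 20 − 13 = 7  (slack)
  C3: 15 − 4 = 11  (slack)
  C4: 18 − 14 = 4  (slack)
  C5: 7 − 7 = 0  (binding)

Optimal: u = 1, v = 2
Binding: C1, C5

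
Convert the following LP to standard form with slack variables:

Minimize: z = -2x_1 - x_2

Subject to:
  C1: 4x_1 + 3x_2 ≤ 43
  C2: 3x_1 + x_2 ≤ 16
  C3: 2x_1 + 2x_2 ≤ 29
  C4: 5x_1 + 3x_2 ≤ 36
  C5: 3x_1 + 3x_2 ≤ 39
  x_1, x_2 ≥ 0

min z = -2x_1 - x_2

s.t.
  4x_1 + 3x_2 + s1 = 43
  3x_1 + x_2 + s2 = 16
  2x_1 + 2x_2 + s3 = 29
  5x_1 + 3x_2 + s4 = 36
  3x_1 + 3x_2 + s5 = 39
  x_1, x_2, s1, s2, s3, s4, s5 ≥ 0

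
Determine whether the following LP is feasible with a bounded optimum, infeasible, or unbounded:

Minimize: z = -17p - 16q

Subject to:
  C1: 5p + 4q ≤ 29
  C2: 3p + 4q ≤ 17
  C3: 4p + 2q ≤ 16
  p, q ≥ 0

Feasible with a bounded optimal solution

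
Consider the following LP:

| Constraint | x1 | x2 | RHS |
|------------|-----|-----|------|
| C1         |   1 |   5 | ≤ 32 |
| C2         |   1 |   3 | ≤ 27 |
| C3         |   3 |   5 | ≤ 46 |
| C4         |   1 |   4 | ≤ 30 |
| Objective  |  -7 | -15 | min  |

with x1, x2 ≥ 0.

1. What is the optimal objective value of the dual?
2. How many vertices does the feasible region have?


1. -124
2. 4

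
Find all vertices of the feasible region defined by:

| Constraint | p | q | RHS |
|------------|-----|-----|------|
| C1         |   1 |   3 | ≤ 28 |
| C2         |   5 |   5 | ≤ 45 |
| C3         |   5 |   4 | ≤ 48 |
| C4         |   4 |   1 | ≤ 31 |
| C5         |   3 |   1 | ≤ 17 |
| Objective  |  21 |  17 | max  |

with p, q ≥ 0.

(0, 0), (5.667, 0), (4, 5), (0, 9)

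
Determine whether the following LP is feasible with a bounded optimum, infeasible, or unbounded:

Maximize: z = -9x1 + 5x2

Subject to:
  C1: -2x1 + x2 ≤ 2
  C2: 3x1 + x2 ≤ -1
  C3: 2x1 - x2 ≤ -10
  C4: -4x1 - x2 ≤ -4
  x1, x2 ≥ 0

Infeasible (no feasible solution exists)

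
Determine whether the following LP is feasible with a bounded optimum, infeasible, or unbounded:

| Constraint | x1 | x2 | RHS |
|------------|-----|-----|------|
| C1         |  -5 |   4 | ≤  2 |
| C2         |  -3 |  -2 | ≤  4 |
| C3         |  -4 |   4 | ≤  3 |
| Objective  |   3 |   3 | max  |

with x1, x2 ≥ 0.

Unbounded (objective can increase without bound)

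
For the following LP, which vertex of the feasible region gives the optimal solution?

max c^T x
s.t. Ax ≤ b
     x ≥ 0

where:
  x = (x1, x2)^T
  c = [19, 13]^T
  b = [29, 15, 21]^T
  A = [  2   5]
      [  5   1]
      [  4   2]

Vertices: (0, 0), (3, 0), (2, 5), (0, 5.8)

Evaluate the objective at each vertex of the feasible region:
  z(0, 0) = 0
  z(3, 0) = 57
  z(2, 5) = 103  ←
  z(0, 5.8) = 75.4
The maximum is at x1 = 2, x2 = 5.

(2, 5)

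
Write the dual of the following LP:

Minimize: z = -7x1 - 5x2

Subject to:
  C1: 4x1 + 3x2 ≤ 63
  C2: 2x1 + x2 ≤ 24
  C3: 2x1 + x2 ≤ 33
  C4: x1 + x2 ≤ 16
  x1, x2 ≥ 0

Primal min cᵀx s.t. Ax ≤ b, x ≥ 0  →  Dual max −bᵀy s.t. Aᵀy ≥ −c, y ≥ 0.

Maximize: z = -63y1 - 24y2 - 33y3 - 16y4

Subject to:
  4y1 + 2y2 + 2y3 + y4 ≥ 7
  3y1 + y2 + y3 + y4 ≥ 5
  y1, y2, y3, y4 ≥ 0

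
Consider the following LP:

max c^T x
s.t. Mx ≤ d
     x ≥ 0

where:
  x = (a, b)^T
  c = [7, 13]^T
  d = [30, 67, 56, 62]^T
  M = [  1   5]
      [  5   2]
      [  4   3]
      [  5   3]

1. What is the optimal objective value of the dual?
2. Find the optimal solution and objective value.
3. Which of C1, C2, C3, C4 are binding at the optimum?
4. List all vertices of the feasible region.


1. 122
2. a = 10, b = 4, z = 122
3. C1, C4
4. (0, 0), (12.4, 0), (10, 4), (0, 6)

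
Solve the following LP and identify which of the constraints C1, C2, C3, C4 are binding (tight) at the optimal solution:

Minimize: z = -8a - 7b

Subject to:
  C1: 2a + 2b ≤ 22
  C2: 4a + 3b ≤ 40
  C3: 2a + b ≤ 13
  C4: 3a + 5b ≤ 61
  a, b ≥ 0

At a = 2, b = 9, compute slack b - a·x for each constraint:
  C1: 22 − 22 = 0  (binding)
  C2: 40 − 35 = 5  (slack)
  C3: 13 − 13 = 0  (binding)
  C4: 61 − 51 = 10  (slack)

Optimal: a = 2, b = 9
Binding: C1, C3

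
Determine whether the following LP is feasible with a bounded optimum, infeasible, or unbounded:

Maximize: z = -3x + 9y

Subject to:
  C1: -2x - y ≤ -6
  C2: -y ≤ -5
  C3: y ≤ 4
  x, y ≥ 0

Infeasible (no feasible solution exists)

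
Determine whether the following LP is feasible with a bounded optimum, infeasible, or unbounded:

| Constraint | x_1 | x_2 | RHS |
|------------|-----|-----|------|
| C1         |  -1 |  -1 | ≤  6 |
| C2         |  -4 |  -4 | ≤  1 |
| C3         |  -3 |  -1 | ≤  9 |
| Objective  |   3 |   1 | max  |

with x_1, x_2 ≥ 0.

Unbounded (objective can increase without bound)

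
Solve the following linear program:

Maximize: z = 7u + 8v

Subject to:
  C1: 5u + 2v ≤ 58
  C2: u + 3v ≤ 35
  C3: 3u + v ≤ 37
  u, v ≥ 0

Evaluate the objective at each vertex of the feasible region:
  z(0, 0) = 0
  z(11.6, 0) = 81.2
  z(8, 9) = 128  ←
  z(0, 11.67) = 93.33
The maximum is at u = 8, v = 9.

u = 8, v = 9, z = 128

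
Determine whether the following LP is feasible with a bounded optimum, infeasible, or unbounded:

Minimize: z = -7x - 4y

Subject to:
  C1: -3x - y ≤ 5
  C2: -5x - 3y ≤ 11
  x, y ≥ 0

Unbounded (objective can decrease without bound)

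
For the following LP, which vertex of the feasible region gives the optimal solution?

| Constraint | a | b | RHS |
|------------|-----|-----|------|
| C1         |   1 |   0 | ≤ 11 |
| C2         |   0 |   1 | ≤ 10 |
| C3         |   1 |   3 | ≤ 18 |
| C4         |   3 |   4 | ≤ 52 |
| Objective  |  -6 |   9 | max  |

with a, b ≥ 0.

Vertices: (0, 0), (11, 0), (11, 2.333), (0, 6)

Evaluate the objective at each vertex of the feasible region:
  z(0, 0) = 0
  z(11, 0) = -66
  z(11, 2.333) = -45
  z(0, 6) = 54  ←
The maximum is at a = 0, b = 6.

(0, 6)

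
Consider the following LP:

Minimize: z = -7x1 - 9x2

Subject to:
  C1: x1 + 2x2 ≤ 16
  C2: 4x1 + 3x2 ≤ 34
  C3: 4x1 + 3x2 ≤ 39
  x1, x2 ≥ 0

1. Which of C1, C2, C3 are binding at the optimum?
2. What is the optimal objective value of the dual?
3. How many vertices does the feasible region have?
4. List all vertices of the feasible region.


1. C1, C2
2. -82
3. 4
4. (0, 0), (8.5, 0), (4, 6), (0, 8)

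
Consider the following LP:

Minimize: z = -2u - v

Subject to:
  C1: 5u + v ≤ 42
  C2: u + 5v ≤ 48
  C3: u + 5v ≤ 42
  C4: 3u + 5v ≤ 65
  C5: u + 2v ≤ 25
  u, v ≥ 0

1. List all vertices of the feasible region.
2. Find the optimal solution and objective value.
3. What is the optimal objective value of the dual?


1. (0, 0), (8.4, 0), (7, 7), (0, 8.4)
2. u = 7, v = 7, z = -21
3. -21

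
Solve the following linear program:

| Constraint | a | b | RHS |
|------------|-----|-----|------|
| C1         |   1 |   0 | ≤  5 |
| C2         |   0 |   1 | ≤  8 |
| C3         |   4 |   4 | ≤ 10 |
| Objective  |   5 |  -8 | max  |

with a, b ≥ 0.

Evaluate the objective at each vertex of the feasible region:
  z(0, 0) = 0
  z(2.5, 0) = 12.5  ←
  z(0, 2.5) = -20
The maximum is at a = 2.5, b = 0.

a = 2.5, b = 0, z = 12.5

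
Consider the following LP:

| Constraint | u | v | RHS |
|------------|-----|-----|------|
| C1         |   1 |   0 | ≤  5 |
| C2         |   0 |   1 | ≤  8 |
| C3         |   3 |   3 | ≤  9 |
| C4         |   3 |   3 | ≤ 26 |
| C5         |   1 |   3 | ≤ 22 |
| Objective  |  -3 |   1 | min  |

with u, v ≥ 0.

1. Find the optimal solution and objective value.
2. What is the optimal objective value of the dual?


1. u = 3, v = 0, z = -9
2. -9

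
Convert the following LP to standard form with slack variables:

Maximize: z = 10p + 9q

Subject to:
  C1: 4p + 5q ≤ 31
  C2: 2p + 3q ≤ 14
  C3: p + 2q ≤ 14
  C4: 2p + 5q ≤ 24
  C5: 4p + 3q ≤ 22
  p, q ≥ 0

max z = 10p + 9q

s.t.
  4p + 5q + s1 = 31
  2p + 3q + s2 = 14
  p + 2q + s3 = 14
  2p + 5q + s4 = 24
  4p + 3q + s5 = 22
  p, q, s1, s2, s3, s4, s5 ≥ 0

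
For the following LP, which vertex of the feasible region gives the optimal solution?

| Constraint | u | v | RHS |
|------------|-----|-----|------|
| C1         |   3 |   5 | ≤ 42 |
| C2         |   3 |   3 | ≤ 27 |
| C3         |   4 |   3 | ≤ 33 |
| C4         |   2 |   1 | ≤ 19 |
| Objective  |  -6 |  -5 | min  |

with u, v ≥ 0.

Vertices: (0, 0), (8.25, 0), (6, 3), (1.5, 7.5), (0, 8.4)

Evaluate the objective at each vertex of the feasible region:
  z(0, 0) = 0
  z(8.25, 0) = -49.5
  z(6, 3) = -51  ←
  z(1.5, 7.5) = -46.5
  z(0, 8.4) = -42
The minimum is at u = 6, v = 3.

(6, 3)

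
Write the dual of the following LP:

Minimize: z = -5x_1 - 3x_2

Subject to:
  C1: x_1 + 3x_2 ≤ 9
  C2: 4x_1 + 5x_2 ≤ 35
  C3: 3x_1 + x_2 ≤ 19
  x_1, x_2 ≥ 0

Primal min cᵀx s.t. Ax ≤ b, x ≥ 0  →  Dual max −bᵀy s.t. Aᵀy ≥ −c, y ≥ 0.

Maximize: z = -9y1 - 35y2 - 19y3

Subject to:
  y1 + 4y2 + 3y3 ≥ 5
  3y1 + 5y2 + y3 ≥ 3
  y1, y2, y3 ≥ 0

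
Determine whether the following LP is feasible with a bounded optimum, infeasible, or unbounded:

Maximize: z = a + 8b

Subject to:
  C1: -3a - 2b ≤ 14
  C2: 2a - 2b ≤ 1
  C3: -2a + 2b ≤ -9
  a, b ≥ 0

Infeasible (no feasible solution exists)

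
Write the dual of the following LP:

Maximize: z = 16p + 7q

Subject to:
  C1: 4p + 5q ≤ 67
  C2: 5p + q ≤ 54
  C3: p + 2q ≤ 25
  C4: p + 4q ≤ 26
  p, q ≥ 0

Primal max cᵀx s.t. Ax ≤ b, x ≥ 0  →  Dual min bᵀy s.t. Aᵀy ≥ c, y ≥ 0.

Minimize: z = 67y1 + 54y2 + 25y3 + 26y4

Subject to:
  4y1 + 5y2 + y3 + y4 ≥ 16
  5y1 + y2 + 2y3 + 4y4 ≥ 7
  y1, y2, y3, y4 ≥ 0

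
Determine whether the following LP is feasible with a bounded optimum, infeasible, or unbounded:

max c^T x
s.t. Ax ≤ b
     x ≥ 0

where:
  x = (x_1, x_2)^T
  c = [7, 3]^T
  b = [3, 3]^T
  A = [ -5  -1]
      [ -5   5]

Unbounded (objective can increase without bound)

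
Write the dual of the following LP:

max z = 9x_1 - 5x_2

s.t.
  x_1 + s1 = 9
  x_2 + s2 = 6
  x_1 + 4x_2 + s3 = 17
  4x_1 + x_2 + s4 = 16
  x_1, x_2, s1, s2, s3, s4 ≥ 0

Primal max cᵀx s.t. Ax ≤ b, x ≥ 0  →  Dual min bᵀy s.t. Aᵀy ≥ c, y ≥ 0.

Minimize: z = 9y1 + 6y2 + 17y3 + 16y4

Subject to:
  y1 + y3 + 4y4 ≥ 9
  y2 + 4y3 + y4 ≥ -5
  y1, y2, y3, y4 ≥ 0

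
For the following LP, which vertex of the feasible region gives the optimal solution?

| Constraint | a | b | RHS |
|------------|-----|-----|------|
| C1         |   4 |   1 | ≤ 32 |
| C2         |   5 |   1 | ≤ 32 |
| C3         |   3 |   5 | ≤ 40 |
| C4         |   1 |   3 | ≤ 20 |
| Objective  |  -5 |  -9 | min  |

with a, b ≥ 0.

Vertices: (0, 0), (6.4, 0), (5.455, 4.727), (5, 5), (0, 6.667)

Evaluate the objective at each vertex of the feasible region:
  z(0, 0) = 0
  z(6.4, 0) = -32
  z(5.455, 4.727) = -69.82
  z(5, 5) = -70  ←
  z(0, 6.667) = -60
The minimum is at a = 5, b = 5.

(5, 5)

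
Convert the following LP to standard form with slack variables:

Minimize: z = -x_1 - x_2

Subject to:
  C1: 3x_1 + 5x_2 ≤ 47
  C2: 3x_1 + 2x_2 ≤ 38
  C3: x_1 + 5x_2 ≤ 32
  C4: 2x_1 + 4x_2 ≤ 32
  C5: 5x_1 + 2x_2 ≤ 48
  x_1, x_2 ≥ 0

min z = -x_1 - x_2

s.t.
  3x_1 + 5x_2 + s1 = 47
  3x_1 + 2x_2 + s2 = 38
  x_1 + 5x_2 + s3 = 32
  2x_1 + 4x_2 + s4 = 32
  5x_1 + 2x_2 + s5 = 48
  x_1, x_2, s1, s2, s3, s4, s5 ≥ 0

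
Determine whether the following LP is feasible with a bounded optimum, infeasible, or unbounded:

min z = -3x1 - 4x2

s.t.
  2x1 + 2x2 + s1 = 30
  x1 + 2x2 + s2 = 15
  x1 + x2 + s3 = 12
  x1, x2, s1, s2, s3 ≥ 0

Feasible with a bounded optimal solution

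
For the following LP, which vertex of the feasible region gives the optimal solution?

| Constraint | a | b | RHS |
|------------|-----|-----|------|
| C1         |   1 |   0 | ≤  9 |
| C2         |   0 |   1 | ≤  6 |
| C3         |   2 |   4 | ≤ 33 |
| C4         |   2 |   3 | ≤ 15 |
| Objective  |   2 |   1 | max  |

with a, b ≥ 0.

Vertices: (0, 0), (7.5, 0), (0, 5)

Evaluate the objective at each vertex of the feasible region:
  z(0, 0) = 0
  z(7.5, 0) = 15  ←
  z(0, 5) = 5
The maximum is at a = 7.5, b = 0.

(7.5, 0)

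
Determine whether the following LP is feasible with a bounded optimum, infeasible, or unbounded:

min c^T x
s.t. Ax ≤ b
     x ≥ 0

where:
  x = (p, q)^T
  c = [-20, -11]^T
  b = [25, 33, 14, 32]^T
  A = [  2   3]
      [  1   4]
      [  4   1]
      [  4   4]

Feasible with a bounded optimal solution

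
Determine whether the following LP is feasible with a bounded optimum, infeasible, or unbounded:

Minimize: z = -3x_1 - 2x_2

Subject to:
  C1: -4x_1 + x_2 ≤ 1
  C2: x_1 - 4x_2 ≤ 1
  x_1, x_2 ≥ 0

Unbounded (objective can decrease without bound)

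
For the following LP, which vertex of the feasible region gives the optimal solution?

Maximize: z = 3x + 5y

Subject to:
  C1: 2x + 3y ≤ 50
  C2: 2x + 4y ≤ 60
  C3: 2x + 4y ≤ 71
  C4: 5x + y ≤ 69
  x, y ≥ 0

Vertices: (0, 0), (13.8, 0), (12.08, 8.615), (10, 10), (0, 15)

Evaluate the objective at each vertex of the feasible region:
  z(0, 0) = 0
  z(13.8, 0) = 41.4
  z(12.08, 8.615) = 79.31
  z(10, 10) = 80  ←
  z(0, 15) = 75
The maximum is at x = 10, y = 10.

(10, 10)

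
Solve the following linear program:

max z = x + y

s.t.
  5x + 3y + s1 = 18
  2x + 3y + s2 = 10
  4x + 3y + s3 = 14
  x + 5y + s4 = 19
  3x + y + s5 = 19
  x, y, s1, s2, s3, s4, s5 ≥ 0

Evaluate the objective at each vertex of the feasible region:
  z(0, 0) = 0
  z(3.5, 0) = 3.5
  z(2, 2) = 4  ←
  z(0, 3.333) = 3.333
The maximum is at x = 2, y = 2.

x = 2, y = 2, z = 4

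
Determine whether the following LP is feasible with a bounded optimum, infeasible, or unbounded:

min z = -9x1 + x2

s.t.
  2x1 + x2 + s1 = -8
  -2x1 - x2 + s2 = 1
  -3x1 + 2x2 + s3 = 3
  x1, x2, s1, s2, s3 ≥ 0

Infeasible (no feasible solution exists)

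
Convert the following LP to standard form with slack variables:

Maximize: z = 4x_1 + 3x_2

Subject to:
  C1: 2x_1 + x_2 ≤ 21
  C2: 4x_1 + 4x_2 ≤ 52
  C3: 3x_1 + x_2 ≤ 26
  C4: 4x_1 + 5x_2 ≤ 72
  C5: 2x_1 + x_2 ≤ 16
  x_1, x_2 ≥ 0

max z = 4x_1 + 3x_2

s.t.
  2x_1 + x_2 + s1 = 21
  4x_1 + 4x_2 + s2 = 52
  3x_1 + x_2 + s3 = 26
  4x_1 + 5x_2 + s4 = 72
  2x_1 + x_2 + s5 = 16
  x_1, x_2, s1, s2, s3, s4, s5 ≥ 0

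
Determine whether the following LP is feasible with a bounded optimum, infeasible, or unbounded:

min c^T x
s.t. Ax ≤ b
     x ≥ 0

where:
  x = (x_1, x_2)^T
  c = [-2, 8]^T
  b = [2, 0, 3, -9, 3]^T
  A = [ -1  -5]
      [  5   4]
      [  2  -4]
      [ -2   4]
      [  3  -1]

Infeasible (no feasible solution exists)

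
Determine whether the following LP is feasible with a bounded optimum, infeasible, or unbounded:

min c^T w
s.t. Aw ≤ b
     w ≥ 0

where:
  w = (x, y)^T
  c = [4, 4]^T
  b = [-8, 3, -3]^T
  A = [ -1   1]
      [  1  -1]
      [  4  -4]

Infeasible (no feasible solution exists)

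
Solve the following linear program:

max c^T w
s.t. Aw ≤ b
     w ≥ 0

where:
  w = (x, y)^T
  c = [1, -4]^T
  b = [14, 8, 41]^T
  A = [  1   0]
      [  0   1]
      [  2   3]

Evaluate the objective at each vertex of the feasible region:
  z(0, 0) = 0
  z(14, 0) = 14  ←
  z(14, 4.333) = -3.333
  z(8.5, 8) = -23.5
  z(0, 8) = -32
The maximum is at x = 14, y = 0.

x = 14, y = 0, z = 14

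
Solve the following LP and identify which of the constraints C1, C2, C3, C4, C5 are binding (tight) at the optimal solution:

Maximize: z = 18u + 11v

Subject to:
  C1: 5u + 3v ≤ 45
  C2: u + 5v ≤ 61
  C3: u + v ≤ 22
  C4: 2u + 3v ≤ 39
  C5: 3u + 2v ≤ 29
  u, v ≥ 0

At u = 3, v = 10, compute slack b - a·x for each constraint:
  C1: 45 − 45 = 0  (binding)
  C2: 61 − 53 = 8  (slack)
  C3: 22 − 13 = 9  (slack)
  C4: 39 − 36 = 3  (slack)
  C5: 29 − 29 = 0  (binding)

Optimal: u = 3, v = 10
Binding: C1, C5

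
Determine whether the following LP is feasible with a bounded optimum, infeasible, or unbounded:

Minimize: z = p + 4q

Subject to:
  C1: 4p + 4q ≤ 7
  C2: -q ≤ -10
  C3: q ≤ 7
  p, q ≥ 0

Infeasible (no feasible solution exists)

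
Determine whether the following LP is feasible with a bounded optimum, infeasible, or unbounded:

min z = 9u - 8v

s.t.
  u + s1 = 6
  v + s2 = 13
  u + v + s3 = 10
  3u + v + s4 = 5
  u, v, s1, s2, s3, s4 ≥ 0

Feasible with a bounded optimal solution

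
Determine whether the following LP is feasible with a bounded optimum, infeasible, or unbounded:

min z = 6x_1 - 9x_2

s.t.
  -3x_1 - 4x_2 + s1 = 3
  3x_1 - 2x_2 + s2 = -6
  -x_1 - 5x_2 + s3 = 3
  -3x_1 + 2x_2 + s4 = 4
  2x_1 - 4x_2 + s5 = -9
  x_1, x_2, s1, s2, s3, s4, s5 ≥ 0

Infeasible (no feasible solution exists)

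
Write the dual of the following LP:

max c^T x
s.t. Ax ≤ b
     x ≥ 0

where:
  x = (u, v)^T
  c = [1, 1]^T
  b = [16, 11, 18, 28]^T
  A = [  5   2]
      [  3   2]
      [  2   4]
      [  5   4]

Primal max cᵀx s.t. Ax ≤ b, x ≥ 0  →  Dual min bᵀy s.t. Aᵀy ≥ c, y ≥ 0.

Minimize: z = 16y1 + 11y2 + 18y3 + 28y4

Subject to:
  5y1 + 3y2 + 2y3 + 5y4 ≥ 1
  2y1 + 2y2 + 4y3 + 4y4 ≥ 1
  y1, y2, y3, y4 ≥ 0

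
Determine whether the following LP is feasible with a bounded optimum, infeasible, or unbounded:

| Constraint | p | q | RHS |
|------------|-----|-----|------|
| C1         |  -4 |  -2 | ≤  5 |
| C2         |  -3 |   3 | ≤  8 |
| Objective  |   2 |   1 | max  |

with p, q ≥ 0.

Unbounded (objective can increase without bound)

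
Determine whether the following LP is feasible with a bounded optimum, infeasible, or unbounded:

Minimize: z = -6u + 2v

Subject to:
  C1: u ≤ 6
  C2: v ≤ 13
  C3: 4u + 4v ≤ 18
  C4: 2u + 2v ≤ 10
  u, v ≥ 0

Feasible with a bounded optimal solution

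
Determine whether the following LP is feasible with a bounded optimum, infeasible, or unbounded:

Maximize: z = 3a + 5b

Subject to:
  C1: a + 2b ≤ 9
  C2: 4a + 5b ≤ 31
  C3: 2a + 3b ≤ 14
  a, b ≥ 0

Feasible with a bounded optimal solution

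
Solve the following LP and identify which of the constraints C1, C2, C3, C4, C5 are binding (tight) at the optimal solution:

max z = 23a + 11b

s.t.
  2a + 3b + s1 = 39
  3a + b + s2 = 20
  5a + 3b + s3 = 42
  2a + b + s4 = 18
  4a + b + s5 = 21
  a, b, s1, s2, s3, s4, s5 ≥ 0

At a = 3, b = 9, compute slack b - a·x for each constraint:
  C1: 39 − 33 = 6  (slack)
  C2: 20 − 18 = 2  (slack)
  C3: 42 − 42 = 0  (binding)
  C4: 18 − 15 = 3  (slack)
  C5: 21 − 21 = 0  (binding)

Optimal: a = 3, b = 9
Binding: C3, C5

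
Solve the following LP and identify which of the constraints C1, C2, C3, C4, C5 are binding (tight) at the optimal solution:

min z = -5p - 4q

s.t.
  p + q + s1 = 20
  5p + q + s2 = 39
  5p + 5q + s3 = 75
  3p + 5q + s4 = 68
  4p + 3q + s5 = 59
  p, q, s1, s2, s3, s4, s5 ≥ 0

At p = 6, q = 9, compute slack b - a·x for each constraint:
  C1: 20 − 15 = 5  (slack)
  C2: 39 − 39 = 0  (binding)
  C3: 75 − 75 = 0  (binding)
  C4: 68 − 63 = 5  (slack)
  C5: 59 − 51 = 8  (slack)

Optimal: p = 6, q = 9
Binding: C2, C3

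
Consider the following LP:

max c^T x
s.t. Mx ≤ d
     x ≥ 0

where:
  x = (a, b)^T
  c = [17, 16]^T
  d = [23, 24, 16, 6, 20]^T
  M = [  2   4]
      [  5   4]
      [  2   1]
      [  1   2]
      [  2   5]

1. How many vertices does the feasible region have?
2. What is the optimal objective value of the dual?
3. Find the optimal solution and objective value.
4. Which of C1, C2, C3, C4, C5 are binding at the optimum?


1. 4
2. 84
3. a = 4, b = 1, z = 84
4. C2, C4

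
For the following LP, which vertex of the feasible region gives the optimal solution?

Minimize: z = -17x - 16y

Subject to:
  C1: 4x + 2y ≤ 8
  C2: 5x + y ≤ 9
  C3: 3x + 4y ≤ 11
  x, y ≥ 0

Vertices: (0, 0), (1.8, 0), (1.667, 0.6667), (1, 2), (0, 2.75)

Evaluate the objective at each vertex of the feasible region:
  z(0, 0) = 0
  z(1.8, 0) = -30.6
  z(1.667, 0.6667) = -39
  z(1, 2) = -49  ←
  z(0, 2.75) = -44
The minimum is at x = 1, y = 2.

(1, 2)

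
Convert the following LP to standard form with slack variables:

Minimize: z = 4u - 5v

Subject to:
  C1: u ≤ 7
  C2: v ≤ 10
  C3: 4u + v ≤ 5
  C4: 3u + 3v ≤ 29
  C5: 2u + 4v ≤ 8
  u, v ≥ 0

min z = 4u - 5v

s.t.
  u + s1 = 7
  v + s2 = 10
  4u + v + s3 = 5
  3u + 3v + s4 = 29
  2u + 4v + s5 = 8
  u, v, s1, s2, s3, s4, s5 ≥ 0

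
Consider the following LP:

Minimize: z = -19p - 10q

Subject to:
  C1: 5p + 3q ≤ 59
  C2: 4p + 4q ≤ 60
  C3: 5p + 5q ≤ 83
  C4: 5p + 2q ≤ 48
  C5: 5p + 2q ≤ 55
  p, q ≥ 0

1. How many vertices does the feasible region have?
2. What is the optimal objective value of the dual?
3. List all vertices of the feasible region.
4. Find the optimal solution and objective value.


1. 4
2. -204
3. (0, 0), (9.6, 0), (6, 9), (0, 15)
4. p = 6, q = 9, z = -204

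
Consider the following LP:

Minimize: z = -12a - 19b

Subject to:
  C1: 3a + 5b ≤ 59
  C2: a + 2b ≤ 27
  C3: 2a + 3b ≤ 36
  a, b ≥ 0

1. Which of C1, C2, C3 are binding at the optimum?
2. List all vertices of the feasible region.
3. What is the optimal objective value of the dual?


1. C1, C3
2. (0, 0), (18, 0), (3, 10), (0, 11.8)
3. -226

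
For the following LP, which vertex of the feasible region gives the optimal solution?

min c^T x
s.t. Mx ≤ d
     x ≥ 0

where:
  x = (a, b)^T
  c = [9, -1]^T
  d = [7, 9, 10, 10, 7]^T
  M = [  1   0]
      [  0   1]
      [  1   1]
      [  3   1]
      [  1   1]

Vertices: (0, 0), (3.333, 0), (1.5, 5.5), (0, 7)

Evaluate the objective at each vertex of the feasible region:
  z(0, 0) = 0
  z(3.333, 0) = 30
  z(1.5, 5.5) = 8
  z(0, 7) = -7  ←
The minimum is at a = 0, b = 7.

(0, 7)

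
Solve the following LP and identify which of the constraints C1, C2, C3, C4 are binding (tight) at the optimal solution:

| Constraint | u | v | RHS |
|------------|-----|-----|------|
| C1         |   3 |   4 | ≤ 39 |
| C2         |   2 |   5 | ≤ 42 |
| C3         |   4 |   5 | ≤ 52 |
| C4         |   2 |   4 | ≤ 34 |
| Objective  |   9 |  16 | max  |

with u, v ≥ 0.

At u = 5, v = 6, compute slack b - a·x for each constraint:
  C1: 39 − 39 = 0  (binding)
  C2: 42 − 40 = 2  (slack)
  C3: 52 − 50 = 2  (slack)
  C4: 34 − 34 = 0  (binding)

Optimal: u = 5, v = 6
Binding: C1, C4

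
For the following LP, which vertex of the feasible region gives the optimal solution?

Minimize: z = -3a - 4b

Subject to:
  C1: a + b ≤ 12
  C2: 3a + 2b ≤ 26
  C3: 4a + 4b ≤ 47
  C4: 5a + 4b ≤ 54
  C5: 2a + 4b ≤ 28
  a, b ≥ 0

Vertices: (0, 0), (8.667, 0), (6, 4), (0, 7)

Evaluate the objective at each vertex of the feasible region:
  z(0, 0) = 0
  z(8.667, 0) = -26
  z(6, 4) = -34  ←
  z(0, 7) = -28
The minimum is at a = 6, b = 4.

(6, 4)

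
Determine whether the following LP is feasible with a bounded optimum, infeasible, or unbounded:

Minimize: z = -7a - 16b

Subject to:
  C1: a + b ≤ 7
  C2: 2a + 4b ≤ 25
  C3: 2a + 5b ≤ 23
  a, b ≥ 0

Feasible with a bounded optimal solution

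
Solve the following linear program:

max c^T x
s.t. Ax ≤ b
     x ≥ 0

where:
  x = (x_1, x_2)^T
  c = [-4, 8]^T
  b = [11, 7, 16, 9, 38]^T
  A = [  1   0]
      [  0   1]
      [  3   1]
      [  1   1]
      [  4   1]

Evaluate the objective at each vertex of the feasible region:
  z(0, 0) = 0
  z(5.333, 0) = -21.33
  z(3.5, 5.5) = 30
  z(2, 7) = 48
  z(0, 7) = 56  ←
The maximum is at x_1 = 0, x_2 = 7.

x_1 = 0, x_2 = 7, z = 56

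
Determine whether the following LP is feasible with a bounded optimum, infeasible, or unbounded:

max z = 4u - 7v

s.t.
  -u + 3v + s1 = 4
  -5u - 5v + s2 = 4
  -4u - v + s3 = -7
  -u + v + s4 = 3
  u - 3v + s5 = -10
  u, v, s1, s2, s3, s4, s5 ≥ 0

Infeasible (no feasible solution exists)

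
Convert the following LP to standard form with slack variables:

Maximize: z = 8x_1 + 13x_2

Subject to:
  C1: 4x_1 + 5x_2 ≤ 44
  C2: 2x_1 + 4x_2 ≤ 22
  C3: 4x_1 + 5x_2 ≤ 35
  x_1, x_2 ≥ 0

max z = 8x_1 + 13x_2

s.t.
  4x_1 + 5x_2 + s1 = 44
  2x_1 + 4x_2 + s2 = 22
  4x_1 + 5x_2 + s3 = 35
  x_1, x_2, s1, s2, s3 ≥ 0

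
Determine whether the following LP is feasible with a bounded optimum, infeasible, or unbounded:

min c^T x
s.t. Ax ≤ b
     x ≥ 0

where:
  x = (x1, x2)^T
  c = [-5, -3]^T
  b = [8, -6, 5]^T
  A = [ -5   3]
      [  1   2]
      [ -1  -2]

Infeasible (no feasible solution exists)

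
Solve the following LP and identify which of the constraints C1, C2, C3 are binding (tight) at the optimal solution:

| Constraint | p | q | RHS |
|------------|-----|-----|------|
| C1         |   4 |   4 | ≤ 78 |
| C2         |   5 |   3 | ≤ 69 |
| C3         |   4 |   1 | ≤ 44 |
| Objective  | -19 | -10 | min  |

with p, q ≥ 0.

At p = 9, q = 8, compute slack b - a·x for each constraint:
  C1: 78 − 68 = 10  (slack)
  C2: 69 − 69 = 0  (binding)
  C3: 44 − 44 = 0  (binding)

Optimal: p = 9, q = 8
Binding: C2, C3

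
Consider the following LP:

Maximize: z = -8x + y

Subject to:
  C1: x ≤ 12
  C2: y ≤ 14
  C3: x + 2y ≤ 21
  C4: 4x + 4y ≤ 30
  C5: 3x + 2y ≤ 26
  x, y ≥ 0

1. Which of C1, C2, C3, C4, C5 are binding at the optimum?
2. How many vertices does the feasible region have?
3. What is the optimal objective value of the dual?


1. C4
2. 3
3. 7.5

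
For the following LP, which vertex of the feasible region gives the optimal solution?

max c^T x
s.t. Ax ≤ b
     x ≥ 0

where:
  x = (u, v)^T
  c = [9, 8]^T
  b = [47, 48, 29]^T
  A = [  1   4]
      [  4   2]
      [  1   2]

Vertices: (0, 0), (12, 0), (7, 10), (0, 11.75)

Evaluate the objective at each vertex of the feasible region:
  z(0, 0) = 0
  z(12, 0) = 108
  z(7, 10) = 143  ←
  z(0, 11.75) = 94
The maximum is at u = 7, v = 10.

(7, 10)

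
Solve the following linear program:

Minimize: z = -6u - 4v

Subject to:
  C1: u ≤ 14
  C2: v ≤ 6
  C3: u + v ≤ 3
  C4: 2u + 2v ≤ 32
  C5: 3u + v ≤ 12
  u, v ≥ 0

Evaluate the objective at each vertex of the feasible region:
  z(0, 0) = 0
  z(3, 0) = -18  ←
  z(0, 3) = -12
The minimum is at u = 3, v = 0.

u = 3, v = 0, z = -18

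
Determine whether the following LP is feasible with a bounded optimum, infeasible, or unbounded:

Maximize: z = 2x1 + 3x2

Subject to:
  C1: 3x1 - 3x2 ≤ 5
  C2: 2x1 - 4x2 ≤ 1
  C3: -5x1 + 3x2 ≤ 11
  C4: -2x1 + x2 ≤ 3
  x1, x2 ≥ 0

Unbounded (objective can increase without bound)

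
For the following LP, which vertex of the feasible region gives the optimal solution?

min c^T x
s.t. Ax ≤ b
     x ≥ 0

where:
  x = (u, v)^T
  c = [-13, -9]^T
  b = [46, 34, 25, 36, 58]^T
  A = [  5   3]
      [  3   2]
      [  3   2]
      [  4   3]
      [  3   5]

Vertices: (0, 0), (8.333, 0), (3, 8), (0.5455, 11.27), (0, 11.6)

Evaluate the objective at each vertex of the feasible region:
  z(0, 0) = 0
  z(8.333, 0) = -108.3
  z(3, 8) = -111  ←
  z(0.5455, 11.27) = -108.5
  z(0, 11.6) = -104.4
The minimum is at u = 3, v = 8.

(3, 8)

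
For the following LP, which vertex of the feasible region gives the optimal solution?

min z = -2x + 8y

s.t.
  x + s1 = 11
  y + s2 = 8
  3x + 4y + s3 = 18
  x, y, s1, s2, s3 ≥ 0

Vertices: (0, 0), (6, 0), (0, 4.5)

Evaluate the objective at each vertex of the feasible region:
  z(0, 0) = 0
  z(6, 0) = -12  ←
  z(0, 4.5) = 36
The minimum is at x = 6, y = 0.

(6, 0)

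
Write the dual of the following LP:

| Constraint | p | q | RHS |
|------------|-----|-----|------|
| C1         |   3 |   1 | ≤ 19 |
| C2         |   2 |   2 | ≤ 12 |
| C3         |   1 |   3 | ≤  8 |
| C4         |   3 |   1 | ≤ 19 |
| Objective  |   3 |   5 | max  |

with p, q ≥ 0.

Primal max cᵀx s.t. Ax ≤ b, x ≥ 0  →  Dual min bᵀy s.t. Aᵀy ≥ c, y ≥ 0.

Minimize: z = 19y1 + 12y2 + 8y3 + 19y4

Subject to:
  3y1 + 2y2 + y3 + 3y4 ≥ 3
  y1 + 2y2 + 3y3 + y4 ≥ 5
  y1, y2, y3, y4 ≥ 0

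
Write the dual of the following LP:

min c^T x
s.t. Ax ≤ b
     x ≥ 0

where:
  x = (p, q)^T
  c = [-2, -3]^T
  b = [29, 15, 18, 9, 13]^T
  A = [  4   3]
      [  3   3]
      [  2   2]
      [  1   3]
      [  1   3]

Primal min cᵀx s.t. Ax ≤ b, x ≥ 0  →  Dual max −bᵀy s.t. Aᵀy ≥ −c, y ≥ 0.

Maximize: z = -29y1 - 15y2 - 18y3 - 9y4 - 13y5

Subject to:
  4y1 + 3y2 + 2y3 + y4 + y5 ≥ 2
  3y1 + 3y2 + 2y3 + 3y4 + 3y5 ≥ 3
  y1, y2, y3, y4, y5 ≥ 0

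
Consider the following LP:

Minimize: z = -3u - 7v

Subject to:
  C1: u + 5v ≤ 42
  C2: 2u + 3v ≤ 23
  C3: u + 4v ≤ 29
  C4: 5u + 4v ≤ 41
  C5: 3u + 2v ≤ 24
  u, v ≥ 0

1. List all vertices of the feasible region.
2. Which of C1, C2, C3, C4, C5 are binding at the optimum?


1. (0, 0), (8, 0), (7, 1.5), (4.429, 4.714), (1, 7), (0, 7.25)
2. C2, C3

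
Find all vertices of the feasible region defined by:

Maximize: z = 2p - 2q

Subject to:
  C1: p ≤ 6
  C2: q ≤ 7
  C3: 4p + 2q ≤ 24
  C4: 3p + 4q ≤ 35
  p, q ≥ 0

(0, 0), (6, 0), (2.6, 6.8), (2.333, 7), (0, 7)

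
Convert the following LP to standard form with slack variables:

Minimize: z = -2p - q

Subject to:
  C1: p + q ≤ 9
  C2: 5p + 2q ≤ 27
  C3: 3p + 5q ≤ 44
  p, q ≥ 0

min z = -2p - q

s.t.
  p + q + s1 = 9
  5p + 2q + s2 = 27
  3p + 5q + s3 = 44
  p, q, s1, s2, s3 ≥ 0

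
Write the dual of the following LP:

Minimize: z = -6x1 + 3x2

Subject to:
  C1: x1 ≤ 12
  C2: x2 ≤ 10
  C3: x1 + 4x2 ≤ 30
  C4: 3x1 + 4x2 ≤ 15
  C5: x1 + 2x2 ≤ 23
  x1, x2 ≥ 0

Primal min cᵀx s.t. Ax ≤ b, x ≥ 0  →  Dual max −bᵀy s.t. Aᵀy ≥ −c, y ≥ 0.

Maximize: z = -12y1 - 10y2 - 30y3 - 15y4 - 23y5

Subject to:
  y1 + y3 + 3y4 + y5 ≥ 6
  y2 + 4y3 + 4y4 + 2y5 ≥ -3
  y1, y2, y3, y4, y5 ≥ 0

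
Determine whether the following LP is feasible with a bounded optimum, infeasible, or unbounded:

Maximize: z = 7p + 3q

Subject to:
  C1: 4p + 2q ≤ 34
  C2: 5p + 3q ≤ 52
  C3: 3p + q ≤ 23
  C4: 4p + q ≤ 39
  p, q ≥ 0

Feasible with a bounded optimal solution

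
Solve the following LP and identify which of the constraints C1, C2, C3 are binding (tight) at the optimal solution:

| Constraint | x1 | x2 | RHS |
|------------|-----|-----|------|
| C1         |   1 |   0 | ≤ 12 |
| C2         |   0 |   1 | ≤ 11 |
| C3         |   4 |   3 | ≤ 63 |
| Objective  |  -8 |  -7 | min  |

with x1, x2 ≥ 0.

At x1 = 7.5, x2 = 11, compute slack b - a·x for each constraint:
  C1: 12 − 7.5 = 4.5  (slack)
  C2: 11 − 11 = 0  (binding)
  C3: 63 − 63 = 0  (binding)

Optimal: x1 = 7.5, x2 = 11
Binding: C2, C3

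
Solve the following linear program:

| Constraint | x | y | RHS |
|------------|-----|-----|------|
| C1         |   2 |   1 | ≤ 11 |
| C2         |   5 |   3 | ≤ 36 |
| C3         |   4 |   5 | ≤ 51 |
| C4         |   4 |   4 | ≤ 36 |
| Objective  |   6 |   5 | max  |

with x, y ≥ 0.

Evaluate the objective at each vertex of the feasible region:
  z(0, 0) = 0
  z(5.5, 0) = 33
  z(2, 7) = 47  ←
  z(0, 9) = 45
The maximum is at x = 2, y = 7.

x = 2, y = 7, z = 47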